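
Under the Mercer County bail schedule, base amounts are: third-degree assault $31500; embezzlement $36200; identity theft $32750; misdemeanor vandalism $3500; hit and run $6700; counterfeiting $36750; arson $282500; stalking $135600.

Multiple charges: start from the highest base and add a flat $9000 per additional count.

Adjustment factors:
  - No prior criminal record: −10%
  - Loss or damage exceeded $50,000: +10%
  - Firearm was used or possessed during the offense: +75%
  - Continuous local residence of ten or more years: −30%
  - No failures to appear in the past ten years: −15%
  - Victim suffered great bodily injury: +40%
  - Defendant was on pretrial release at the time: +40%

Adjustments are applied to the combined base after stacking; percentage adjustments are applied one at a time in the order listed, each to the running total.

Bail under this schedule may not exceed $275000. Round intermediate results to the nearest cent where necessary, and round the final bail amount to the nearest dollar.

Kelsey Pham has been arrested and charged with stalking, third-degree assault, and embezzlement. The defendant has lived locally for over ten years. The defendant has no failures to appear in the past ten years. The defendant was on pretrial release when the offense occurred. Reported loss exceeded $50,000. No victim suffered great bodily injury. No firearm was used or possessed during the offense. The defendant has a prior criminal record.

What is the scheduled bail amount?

Base amounts from the schedule: stalking $135600; third-degree assault $31500; embezzlement $36200.
Stacking rule: highest base plus $9000 per additional charge. Highest is stalking at $135600; 2 additional charges → +$18000. Combined base = $153600.
Loss or damage exceeded $50,000 (+10%): $153600 × 1.1 = $168960.
Continuous local residence of ten or more years (−30%): $168960 × 0.7 = $118272.
No failures to appear in the past ten years (−15%): $118272 × 0.85 = $100531.20.
Defendant was on pretrial release at the time (+40%): $100531.20 × 1.4 = $140743.68.
$140743.68 is within the $275000 maximum.
Rounded to the nearest dollar: $140744.

$140744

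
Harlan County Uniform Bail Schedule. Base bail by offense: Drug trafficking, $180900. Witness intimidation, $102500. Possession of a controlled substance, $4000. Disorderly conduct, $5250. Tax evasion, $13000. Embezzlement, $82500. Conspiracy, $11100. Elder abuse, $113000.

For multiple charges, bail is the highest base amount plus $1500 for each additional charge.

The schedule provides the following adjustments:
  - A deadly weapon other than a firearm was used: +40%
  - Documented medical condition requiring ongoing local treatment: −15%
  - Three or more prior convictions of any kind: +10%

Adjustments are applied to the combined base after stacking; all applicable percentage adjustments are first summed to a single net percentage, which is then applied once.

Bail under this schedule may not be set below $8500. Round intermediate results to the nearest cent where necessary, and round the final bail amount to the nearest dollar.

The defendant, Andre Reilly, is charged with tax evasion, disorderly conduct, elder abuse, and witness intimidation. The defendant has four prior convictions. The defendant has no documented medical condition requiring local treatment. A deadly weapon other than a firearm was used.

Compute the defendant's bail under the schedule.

$176250

Base amounts from the schedule: tax evasion $13000; disorderly conduct $5250; elder abuse $113000; witness intimidation $102500.
Stacking rule: highest base plus $1500 per additional charge. Highest is elder abuse at $113000; 3 additional charges → +$4500. Combined base = $117500.
Net percentage adjustment: +40% +10% = +50%. $117500 × 1.5 = $176250.
$176250 is at or above the $8500 minimum.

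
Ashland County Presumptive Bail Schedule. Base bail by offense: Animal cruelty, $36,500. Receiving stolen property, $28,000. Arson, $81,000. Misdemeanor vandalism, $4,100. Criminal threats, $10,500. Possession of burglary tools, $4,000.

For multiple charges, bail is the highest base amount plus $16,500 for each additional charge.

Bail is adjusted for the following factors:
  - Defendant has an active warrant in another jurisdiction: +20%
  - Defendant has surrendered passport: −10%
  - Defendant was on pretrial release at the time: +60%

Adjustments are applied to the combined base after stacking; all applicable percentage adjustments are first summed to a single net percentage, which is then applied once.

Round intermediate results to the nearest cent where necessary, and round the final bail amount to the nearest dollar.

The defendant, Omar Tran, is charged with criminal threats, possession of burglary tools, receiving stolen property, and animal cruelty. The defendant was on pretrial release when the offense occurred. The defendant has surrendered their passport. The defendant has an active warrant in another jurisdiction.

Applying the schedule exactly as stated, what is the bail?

$146,200

Base amounts from the schedule: criminal threats $10,500; possession of burglary tools $4,000; receiving stolen property $28,000; animal cruelty $36,500.
Stacking rule: highest base plus $16,500 per additional charge. Highest is animal cruelty at $36,500; 3 additional charges → +$49,500. Combined base = $86,000.
Net percentage adjustment: +20% −10% +60% = +70%. $86,000 × 1.7 = $146,200.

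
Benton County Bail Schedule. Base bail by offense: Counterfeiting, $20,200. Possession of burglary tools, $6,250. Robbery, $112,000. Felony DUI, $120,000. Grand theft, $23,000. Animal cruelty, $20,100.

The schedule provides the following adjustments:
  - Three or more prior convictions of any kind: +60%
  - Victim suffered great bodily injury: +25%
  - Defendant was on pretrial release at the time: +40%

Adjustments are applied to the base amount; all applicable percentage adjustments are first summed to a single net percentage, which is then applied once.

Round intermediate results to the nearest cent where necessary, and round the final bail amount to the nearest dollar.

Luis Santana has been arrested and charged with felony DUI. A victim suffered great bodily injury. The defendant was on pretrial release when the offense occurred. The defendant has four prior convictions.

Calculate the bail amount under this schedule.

Base amounts from the schedule: felony DUI $120,000.
Single charge. Combined base = $120,000.
Net percentage adjustment: +60% +25% +40% = +125%. $120,000 × 2.25 = $270,000.

$270,000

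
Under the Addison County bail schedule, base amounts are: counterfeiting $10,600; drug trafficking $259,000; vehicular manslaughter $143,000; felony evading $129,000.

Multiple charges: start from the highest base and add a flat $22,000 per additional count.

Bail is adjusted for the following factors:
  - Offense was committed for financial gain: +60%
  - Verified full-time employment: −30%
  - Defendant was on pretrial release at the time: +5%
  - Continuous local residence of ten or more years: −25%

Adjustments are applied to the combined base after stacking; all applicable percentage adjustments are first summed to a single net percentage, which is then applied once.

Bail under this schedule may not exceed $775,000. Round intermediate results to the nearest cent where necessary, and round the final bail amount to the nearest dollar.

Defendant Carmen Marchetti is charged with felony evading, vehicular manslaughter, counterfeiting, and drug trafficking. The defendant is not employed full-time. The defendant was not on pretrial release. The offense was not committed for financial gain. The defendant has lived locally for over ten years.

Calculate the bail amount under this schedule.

$243,750

Base amounts from the schedule: felony evading $129,000; vehicular manslaughter $143,000; counterfeiting $10,600; drug trafficking $259,000.
Stacking rule: highest base plus $22,000 per additional charge. Highest is drug trafficking at $259,000; 3 additional charges → +$66,000. Combined base = $325,000.
Continuous local residence of ten or more years (−25%): $325,000 × 0.75 = $243,750.
$243,750 is within the $775,000 maximum.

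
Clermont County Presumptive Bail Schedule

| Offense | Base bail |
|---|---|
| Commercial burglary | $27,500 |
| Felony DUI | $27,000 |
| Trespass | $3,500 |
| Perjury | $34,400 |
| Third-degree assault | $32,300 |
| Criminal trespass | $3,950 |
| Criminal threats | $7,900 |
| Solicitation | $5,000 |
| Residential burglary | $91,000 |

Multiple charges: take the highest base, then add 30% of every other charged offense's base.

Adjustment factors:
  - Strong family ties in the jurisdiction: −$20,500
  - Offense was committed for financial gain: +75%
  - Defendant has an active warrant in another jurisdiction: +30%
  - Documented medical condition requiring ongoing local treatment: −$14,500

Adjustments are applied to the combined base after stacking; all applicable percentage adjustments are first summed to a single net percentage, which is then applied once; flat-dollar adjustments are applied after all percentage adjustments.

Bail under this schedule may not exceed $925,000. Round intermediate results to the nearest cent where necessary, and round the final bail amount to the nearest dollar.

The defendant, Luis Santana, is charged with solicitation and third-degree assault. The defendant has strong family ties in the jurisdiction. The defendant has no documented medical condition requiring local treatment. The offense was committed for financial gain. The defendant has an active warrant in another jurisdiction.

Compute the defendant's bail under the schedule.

Base amounts from the schedule: solicitation $5,000; third-degree assault $32,300.
Stacking rule: highest base plus 30% of each additional charge. Highest is third-degree assault at $32,300. Additional: $5,000 × 30% = $1,500. Combined base = $32,300 + $1,500 = $33,800.
Net percentage adjustment: +75% +30% = +105%. $33,800 × 2.05 = $69,290.
Strong family ties in the jurisdiction (−$20,500 flat): $69,290 − $20,500 = $48,790.
$48,790 is within the $925,000 maximum.

$48,790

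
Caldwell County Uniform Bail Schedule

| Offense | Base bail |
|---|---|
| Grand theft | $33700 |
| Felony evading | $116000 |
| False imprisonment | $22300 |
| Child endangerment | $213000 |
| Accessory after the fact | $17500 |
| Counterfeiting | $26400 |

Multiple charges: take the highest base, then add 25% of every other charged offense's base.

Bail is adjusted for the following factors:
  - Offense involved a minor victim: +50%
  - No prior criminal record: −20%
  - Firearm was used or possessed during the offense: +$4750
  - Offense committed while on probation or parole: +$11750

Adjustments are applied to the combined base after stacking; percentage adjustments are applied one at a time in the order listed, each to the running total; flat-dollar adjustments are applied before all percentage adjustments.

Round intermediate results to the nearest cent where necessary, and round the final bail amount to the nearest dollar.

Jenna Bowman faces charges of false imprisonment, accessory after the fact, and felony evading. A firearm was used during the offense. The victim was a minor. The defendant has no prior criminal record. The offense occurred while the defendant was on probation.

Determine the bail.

Base amounts from the schedule: false imprisonment $22300; accessory after the fact $17500; felony evading $116000.
Stacking rule: highest base plus 25% of each additional charge. Highest is felony evading at $116000. Additional: $22300 × 25% = $5575; $17500 × 25% = $4375. Combined base = $116000 + $9950 = $125950.
Firearm was used or possessed during the offense (+$4750 flat): $125950 + $4750 = $130700.
Offense committed while on probation or parole (+$11750 flat): $130700 + $11750 = $142450.
Offense involved a minor victim (+50%): $142450 × 1.5 = $213675.
No prior criminal record (−20%): $213675 × 0.8 = $170940.

$170940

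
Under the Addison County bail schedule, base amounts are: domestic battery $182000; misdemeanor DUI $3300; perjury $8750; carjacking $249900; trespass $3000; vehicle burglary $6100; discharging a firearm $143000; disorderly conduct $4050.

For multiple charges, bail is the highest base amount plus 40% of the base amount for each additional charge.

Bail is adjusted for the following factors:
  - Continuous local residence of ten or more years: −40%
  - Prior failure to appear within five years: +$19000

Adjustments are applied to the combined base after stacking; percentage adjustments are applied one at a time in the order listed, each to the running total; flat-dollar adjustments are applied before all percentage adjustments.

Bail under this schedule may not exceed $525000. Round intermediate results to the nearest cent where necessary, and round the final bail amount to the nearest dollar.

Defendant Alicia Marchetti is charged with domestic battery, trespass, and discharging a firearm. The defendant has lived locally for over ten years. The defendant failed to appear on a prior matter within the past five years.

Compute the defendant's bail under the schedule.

$155640

Base amounts from the schedule: domestic battery $182000; trespass $3000; discharging a firearm $143000.
Stacking rule: highest base plus 40% of each additional charge. Highest is domestic battery at $182000. Additional: $3000 × 40% = $1200; $143000 × 40% = $57200. Combined base = $182000 + $58400 = $240400.
Prior failure to appear within five years (+$19000 flat): $240400 + $19000 = $259400.
Continuous local residence of ten or more years (−40%): $259400 × 0.6 = $155640.
$155640 is within the $525000 maximum.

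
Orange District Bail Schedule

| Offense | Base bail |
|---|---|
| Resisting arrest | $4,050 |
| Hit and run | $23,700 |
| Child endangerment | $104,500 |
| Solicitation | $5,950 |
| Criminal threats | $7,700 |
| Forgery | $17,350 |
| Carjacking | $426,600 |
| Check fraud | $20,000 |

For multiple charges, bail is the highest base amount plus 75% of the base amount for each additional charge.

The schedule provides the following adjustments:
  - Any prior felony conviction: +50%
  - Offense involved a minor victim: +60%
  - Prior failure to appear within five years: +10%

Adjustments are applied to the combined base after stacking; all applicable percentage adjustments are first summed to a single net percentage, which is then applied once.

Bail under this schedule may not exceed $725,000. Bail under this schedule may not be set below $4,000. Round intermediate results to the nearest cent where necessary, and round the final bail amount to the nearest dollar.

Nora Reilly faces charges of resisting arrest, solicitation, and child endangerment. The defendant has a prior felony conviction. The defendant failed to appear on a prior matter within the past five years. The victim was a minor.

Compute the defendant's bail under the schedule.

$246,400

Base amounts from the schedule: resisting arrest $4,050; solicitation $5,950; child endangerment $104,500.
Stacking rule: highest base plus 75% of each additional charge. Highest is child endangerment at $104,500. Additional: $4,050 × 75% = $3,037.50; $5,950 × 75% = $4,462.50. Combined base = $104,500 + $7,500 = $112,000.
Net percentage adjustment: +50% +60% +10% = +120%. $112,000 × 2.2 = $246,400.
$246,400 is within the $725,000 maximum.
$246,400 is at or above the $4,000 minimum.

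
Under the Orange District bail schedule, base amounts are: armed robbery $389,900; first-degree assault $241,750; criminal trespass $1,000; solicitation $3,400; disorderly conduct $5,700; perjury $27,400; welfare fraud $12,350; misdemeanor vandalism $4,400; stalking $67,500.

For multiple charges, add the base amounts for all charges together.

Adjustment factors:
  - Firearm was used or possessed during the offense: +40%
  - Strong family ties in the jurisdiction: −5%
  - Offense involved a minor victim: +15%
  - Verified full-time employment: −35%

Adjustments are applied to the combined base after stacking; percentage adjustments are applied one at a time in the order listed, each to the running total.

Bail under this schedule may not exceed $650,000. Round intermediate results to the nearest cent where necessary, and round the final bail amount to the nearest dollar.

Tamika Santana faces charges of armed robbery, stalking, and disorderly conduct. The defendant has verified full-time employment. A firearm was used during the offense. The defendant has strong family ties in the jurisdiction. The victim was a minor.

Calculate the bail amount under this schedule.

$460,402

Base amounts from the schedule: armed robbery $389,900; stalking $67,500; disorderly conduct $5,700.
Stacking rule: sum of all bases. $389,900 + $67,500 + $5,700 = $463,100.
Firearm was used or possessed during the offense (+40%): $463,100 × 1.4 = $648,340.
Strong family ties in the jurisdiction (−5%): $648,340 × 0.95 = $615,923.
Offense involved a minor victim (+15%): $615,923 × 1.15 = $708,311.45.
Verified full-time employment (−35%): $708,311.45 × 0.65 = $460,402.44.
$460,402.44 is within the $650,000 maximum.
Rounded to the nearest dollar: $460,402.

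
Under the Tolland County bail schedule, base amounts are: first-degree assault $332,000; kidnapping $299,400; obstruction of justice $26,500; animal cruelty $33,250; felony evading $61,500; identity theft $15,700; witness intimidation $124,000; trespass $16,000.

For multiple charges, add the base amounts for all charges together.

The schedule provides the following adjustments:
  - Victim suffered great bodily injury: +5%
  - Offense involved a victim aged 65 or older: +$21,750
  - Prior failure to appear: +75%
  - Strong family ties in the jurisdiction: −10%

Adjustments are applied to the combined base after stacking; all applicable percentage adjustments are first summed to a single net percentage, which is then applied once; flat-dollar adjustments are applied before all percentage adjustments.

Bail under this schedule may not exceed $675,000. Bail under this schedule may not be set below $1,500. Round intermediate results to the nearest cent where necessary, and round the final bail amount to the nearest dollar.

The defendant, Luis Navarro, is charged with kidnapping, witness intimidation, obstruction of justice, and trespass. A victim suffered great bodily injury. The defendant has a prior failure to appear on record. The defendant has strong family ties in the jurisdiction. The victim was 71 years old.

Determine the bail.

Base amounts from the schedule: kidnapping $299,400; witness intimidation $124,000; obstruction of justice $26,500; trespass $16,000.
Stacking rule: sum of all bases. $299,400 + $124,000 + $26,500 + $16,000 = $465,900.
Offense involved a victim aged 65 or older (+$21,750 flat): $465,900 + $21,750 = $487,650.
Net percentage adjustment: +5% +75% −10% = +70%. $487,650 × 1.7 = $829,005.
Result $829,005 exceeds the maximum of $675,000; bail is capped at $675,000.
$675,000 is at or above the $1,500 minimum.

$675,000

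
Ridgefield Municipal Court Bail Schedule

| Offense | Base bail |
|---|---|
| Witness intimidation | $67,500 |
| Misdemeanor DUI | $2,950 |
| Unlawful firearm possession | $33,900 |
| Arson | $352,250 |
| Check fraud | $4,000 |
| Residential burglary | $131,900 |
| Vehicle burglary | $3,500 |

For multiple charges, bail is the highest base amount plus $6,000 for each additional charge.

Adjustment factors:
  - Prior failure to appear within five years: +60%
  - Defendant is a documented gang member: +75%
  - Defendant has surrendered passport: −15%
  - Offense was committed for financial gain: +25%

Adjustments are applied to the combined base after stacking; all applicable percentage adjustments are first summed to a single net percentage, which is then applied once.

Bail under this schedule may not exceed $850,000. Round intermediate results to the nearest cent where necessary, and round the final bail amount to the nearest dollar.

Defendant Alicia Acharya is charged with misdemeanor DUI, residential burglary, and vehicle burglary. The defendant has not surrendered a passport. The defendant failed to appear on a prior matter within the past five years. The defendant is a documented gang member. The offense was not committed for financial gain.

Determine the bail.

$338,165

Base amounts from the schedule: misdemeanor DUI $2,950; residential burglary $131,900; vehicle burglary $3,500.
Stacking rule: highest base plus $6,000 per additional charge. Highest is residential burglary at $131,900; 2 additional charges → +$12,000. Combined base = $143,900.
Net percentage adjustment: +60% +75% = +135%. $143,900 × 2.35 = $338,165.
$338,165 is within the $850,000 maximum.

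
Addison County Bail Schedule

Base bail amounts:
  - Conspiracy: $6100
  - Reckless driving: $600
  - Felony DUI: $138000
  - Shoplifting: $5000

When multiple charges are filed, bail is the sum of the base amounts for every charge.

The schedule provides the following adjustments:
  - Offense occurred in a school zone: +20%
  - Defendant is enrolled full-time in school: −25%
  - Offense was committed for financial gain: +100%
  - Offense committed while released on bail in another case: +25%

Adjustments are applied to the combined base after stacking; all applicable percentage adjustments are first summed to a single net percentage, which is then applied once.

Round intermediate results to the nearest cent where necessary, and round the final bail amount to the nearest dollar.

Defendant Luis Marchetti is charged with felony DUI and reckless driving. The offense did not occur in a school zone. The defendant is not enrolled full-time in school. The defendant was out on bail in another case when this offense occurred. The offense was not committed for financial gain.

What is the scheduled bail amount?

$173250

Base amounts from the schedule: felony DUI $138000; reckless driving $600.
Stacking rule: sum of all bases. $138000 + $600 = $138600.
Offense committed while released on bail in another case (+25%): $138600 × 1.25 = $173250.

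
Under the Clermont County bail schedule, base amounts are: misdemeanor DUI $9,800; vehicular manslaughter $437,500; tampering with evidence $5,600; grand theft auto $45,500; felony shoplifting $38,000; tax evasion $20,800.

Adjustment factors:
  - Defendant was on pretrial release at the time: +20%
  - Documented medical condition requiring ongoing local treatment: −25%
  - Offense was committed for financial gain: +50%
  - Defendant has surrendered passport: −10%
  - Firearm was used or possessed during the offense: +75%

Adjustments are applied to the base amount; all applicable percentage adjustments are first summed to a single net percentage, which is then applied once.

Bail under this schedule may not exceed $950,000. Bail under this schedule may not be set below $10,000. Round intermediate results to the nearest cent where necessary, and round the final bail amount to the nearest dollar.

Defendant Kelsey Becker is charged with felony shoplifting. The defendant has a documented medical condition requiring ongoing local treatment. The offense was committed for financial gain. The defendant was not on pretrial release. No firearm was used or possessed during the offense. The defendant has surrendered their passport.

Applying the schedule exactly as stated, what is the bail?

Base amounts from the schedule: felony shoplifting $38,000.
Single charge. Combined base = $38,000.
Net percentage adjustment: −25% +50% −10% = +15%. $38,000 × 1.15 = $43,700.
$43,700 is within the $950,000 maximum.
$43,700 is at or above the $10,000 minimum.

$43,700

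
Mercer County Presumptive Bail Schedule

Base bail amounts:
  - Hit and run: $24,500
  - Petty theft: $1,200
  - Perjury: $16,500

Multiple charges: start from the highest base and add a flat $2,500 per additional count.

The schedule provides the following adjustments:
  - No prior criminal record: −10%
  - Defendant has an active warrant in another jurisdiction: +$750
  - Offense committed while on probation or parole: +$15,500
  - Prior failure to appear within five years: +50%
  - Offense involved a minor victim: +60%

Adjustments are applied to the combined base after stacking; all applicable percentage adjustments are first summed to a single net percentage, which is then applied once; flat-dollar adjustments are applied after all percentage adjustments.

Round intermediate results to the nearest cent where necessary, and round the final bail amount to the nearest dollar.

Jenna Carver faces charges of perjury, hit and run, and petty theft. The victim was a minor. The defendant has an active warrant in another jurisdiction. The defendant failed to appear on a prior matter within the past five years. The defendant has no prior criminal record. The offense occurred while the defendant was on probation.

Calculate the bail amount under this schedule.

$75,250

Base amounts from the schedule: perjury $16,500; hit and run $24,500; petty theft $1,200.
Stacking rule: highest base plus $2,500 per additional charge. Highest is hit and run at $24,500; 2 additional charges → +$5,000. Combined base = $29,500.
Net percentage adjustment: −10% +50% +60% = +100%. $29,500 × 2 = $59,000.
Defendant has an active warrant in another jurisdiction (+$750 flat): $59,000 + $750 = $59,750.
Offense committed while on probation or parole (+$15,500 flat): $59,750 + $15,500 = $75,250.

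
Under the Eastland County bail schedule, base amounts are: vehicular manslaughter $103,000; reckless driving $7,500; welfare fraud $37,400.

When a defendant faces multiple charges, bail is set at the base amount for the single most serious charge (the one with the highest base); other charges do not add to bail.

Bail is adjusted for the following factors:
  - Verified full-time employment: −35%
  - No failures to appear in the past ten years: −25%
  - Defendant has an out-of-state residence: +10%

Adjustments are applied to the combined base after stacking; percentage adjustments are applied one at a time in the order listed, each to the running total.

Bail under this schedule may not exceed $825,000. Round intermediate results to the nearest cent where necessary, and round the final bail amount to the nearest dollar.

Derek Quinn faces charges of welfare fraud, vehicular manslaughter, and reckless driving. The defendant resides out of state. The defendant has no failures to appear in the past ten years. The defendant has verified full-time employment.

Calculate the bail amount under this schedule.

Base amounts from the schedule: welfare fraud $37,400; vehicular manslaughter $103,000; reckless driving $7,500.
Stacking rule: use the highest base only. Highest is vehicular manslaughter at $103,000. Combined base = $103,000.
Verified full-time employment (−35%): $103,000 × 0.65 = $66,950.
No failures to appear in the past ten years (−25%): $66,950 × 0.75 = $50,212.50.
Defendant has an out-of-state residence (+10%): $50,212.50 × 1.1 = $55,233.75.
$55,233.75 is within the $825,000 maximum.
Rounded to the nearest dollar: $55,234.

$55,234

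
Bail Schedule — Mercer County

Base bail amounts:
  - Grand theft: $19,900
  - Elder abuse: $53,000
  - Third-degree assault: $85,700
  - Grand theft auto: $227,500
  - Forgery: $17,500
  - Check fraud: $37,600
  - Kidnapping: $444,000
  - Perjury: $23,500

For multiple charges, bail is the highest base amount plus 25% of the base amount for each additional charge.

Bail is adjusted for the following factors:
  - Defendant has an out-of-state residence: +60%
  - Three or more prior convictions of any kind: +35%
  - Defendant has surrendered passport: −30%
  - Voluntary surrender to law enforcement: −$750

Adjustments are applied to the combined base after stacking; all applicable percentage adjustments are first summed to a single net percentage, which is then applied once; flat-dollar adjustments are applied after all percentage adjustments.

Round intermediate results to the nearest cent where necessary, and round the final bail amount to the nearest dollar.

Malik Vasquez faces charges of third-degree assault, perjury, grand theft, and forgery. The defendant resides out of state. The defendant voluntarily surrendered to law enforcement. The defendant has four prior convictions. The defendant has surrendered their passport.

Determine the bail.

$165,776

Base amounts from the schedule: third-degree assault $85,700; perjury $23,500; grand theft $19,900; forgery $17,500.
Stacking rule: highest base plus 25% of each additional charge. Highest is third-degree assault at $85,700. Additional: $23,500 × 25% = $5,875; $19,900 × 25% = $4,975; $17,500 × 25% = $4,375. Combined base = $85,700 + $15,225 = $100,925.
Net percentage adjustment: +60% +35% −30% = +65%. $100,925 × 1.65 = $166,526.25.
Voluntary surrender to law enforcement (−$750 flat): $166,526.25 − $750 = $165,776.25.
Rounded to the nearest dollar: $165,776.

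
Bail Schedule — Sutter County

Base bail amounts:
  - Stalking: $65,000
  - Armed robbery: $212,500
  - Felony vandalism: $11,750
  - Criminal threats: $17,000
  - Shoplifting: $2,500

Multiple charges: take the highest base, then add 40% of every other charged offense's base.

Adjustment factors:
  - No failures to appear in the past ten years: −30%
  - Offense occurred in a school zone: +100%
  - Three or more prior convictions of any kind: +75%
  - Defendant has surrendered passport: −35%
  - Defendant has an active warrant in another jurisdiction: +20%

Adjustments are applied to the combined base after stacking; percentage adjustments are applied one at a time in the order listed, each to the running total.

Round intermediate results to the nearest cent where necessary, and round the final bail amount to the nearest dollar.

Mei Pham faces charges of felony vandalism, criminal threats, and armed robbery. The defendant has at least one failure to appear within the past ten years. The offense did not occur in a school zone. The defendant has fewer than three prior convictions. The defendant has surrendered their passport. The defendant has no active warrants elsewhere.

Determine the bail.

$145,600

Base amounts from the schedule: felony vandalism $11,750; criminal threats $17,000; armed robbery $212,500.
Stacking rule: highest base plus 40% of each additional charge. Highest is armed robbery at $212,500. Additional: $11,750 × 40% = $4,700; $17,000 × 40% = $6,800. Combined base = $212,500 + $11,500 = $224,000.
Defendant has surrendered passport (−35%): $224,000 × 0.65 = $145,600.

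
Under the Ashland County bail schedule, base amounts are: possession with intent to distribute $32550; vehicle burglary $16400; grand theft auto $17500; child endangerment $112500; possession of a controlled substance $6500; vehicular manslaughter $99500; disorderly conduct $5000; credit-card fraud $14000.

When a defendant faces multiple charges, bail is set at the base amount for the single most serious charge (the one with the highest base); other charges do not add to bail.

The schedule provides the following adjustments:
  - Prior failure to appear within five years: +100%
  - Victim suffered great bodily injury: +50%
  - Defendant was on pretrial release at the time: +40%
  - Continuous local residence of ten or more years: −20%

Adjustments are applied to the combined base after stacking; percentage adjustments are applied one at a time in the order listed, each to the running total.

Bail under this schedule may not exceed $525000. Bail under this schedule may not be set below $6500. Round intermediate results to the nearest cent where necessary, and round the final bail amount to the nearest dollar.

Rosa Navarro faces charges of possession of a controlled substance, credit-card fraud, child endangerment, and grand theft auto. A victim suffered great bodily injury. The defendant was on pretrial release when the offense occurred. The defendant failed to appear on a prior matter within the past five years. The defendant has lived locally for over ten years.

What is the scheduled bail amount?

$378000

Base amounts from the schedule: possession of a controlled substance $6500; credit-card fraud $14000; child endangerment $112500; grand theft auto $17500.
Stacking rule: use the highest base only. Highest is child endangerment at $112500. Combined base = $112500.
Prior failure to appear within five years (+100%): $112500 × 2 = $225000.
Victim suffered great bodily injury (+50%): $225000 × 1.5 = $337500.
Defendant was on pretrial release at the time (+40%): $337500 × 1.4 = $472500.
Continuous local residence of ten or more years (−20%): $472500 × 0.8 = $378000.
$378000 is within the $525000 maximum.
$378000 is at or above the $6500 minimum.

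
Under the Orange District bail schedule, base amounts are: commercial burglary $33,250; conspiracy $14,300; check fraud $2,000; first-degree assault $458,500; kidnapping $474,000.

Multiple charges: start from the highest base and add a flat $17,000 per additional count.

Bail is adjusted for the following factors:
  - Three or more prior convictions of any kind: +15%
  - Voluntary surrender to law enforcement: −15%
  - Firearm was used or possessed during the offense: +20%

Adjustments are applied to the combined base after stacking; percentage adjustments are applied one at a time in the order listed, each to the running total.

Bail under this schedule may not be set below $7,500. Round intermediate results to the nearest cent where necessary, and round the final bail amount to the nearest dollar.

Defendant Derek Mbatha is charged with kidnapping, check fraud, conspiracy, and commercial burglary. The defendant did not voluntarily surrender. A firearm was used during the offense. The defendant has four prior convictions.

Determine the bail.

Base amounts from the schedule: kidnapping $474,000; check fraud $2,000; conspiracy $14,300; commercial burglary $33,250.
Stacking rule: highest base plus $17,000 per additional charge. Highest is kidnapping at $474,000; 3 additional charges → +$51,000. Combined base = $525,000.
Three or more prior convictions of any kind (+15%): $525,000 × 1.15 = $603,750.
Firearm was used or possessed during the offense (+20%): $603,750 × 1.2 = $724,500.
$724,500 is at or above the $7,500 minimum.

$724,500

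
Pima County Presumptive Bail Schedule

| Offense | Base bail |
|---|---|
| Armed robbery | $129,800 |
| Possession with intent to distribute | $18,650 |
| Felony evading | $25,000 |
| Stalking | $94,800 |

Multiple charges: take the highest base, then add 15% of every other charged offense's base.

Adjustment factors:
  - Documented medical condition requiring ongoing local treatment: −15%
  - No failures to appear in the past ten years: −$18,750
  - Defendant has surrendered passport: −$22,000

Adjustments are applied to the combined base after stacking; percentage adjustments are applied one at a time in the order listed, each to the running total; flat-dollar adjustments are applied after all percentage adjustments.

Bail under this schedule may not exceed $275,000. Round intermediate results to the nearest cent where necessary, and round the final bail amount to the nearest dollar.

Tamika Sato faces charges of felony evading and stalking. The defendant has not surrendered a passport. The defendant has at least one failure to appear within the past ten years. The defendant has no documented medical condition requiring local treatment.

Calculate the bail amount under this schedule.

Base amounts from the schedule: felony evading $25,000; stalking $94,800.
Stacking rule: highest base plus 15% of each additional charge. Highest is stalking at $94,800. Additional: $25,000 × 15% = $3,750. Combined base = $94,800 + $3,750 = $98,550.
No adjustment factors apply to this defendant.
$98,550 is within the $275,000 maximum.

$98,550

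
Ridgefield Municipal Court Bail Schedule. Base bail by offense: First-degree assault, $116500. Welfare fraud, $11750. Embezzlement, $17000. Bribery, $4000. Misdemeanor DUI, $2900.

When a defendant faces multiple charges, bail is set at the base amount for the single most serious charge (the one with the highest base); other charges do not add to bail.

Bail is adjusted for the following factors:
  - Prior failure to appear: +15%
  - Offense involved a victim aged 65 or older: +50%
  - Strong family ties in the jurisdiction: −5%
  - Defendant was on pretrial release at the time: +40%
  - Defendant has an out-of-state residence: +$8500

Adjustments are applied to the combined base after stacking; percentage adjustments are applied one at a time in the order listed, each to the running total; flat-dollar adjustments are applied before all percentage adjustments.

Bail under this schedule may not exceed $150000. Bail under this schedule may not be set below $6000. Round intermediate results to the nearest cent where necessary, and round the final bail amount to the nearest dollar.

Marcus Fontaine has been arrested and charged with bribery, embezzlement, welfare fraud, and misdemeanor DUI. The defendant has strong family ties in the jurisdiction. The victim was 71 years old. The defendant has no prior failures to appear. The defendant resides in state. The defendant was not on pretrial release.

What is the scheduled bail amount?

$24225

Base amounts from the schedule: bribery $4000; embezzlement $17000; welfare fraud $11750; misdemeanor DUI $2900.
Stacking rule: use the highest base only. Highest is embezzlement at $17000. Combined base = $17000.
Offense involved a victim aged 65 or older (+50%): $17000 × 1.5 = $25500.
Strong family ties in the jurisdiction (−5%): $25500 × 0.95 = $24225.
$24225 is within the $150000 maximum.
$24225 is at or above the $6000 minimum.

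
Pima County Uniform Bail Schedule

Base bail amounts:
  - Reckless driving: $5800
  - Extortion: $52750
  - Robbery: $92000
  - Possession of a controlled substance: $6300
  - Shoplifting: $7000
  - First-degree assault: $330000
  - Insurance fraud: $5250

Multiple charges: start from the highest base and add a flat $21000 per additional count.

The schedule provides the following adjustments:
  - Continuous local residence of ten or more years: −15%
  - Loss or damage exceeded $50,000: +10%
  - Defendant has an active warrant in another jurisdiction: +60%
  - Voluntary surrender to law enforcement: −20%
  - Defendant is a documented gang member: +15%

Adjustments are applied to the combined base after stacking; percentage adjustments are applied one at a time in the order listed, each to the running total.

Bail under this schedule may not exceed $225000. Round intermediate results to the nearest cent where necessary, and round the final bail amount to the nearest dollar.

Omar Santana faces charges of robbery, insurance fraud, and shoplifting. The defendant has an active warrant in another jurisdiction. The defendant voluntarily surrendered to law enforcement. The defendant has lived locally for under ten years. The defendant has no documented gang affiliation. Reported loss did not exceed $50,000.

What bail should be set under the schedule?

$171520

Base amounts from the schedule: robbery $92000; insurance fraud $5250; shoplifting $7000.
Stacking rule: highest base plus $21000 per additional charge. Highest is robbery at $92000; 2 additional charges → +$42000. Combined base = $134000.
Defendant has an active warrant in another jurisdiction (+60%): $134000 × 1.6 = $214400.
Voluntary surrender to law enforcement (−20%): $214400 × 0.8 = $171520.
$171520 is within the $225000 maximum.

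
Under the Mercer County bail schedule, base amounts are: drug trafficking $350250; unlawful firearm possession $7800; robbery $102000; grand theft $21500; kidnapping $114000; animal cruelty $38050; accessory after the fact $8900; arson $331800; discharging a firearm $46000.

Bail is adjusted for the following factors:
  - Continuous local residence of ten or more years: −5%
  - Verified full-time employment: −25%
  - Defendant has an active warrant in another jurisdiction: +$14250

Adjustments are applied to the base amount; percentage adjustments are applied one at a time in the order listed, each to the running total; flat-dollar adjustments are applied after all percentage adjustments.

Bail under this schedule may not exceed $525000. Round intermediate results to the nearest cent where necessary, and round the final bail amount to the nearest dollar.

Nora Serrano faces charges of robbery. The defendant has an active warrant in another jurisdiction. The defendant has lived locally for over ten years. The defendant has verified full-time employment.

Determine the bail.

$86925

Base amounts from the schedule: robbery $102000.
Single charge. Combined base = $102000.
Continuous local residence of ten or more years (−5%): $102000 × 0.95 = $96900.
Verified full-time employment (−25%): $96900 × 0.75 = $72675.
Defendant has an active warrant in another jurisdiction (+$14250 flat): $72675 + $14250 = $86925.
$86925 is within the $525000 maximum.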